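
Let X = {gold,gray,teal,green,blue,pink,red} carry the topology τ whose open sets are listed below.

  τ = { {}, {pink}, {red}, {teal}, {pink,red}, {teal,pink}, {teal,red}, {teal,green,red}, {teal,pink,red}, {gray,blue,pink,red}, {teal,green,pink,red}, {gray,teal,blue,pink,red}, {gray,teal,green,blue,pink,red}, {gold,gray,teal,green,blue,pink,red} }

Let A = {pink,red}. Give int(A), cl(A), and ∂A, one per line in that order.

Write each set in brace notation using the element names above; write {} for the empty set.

opens ⊆ A: {}, {red}, {pink}, {pink,red}; union → int = {pink,red}
complement {gold,gray,teal,green,blue}; its interior {teal}; cl(A) = X∖{teal} = {gold,gray,green,blue,pink,red}
boundary = {gold,gray,green,blue,pink,red} ∖ {pink,red} = {gold,gray,green,blue}

int(A) = {pink,red}
cl(A)  = {gold,gray,green,blue,pink,red}
∂A     = {gold,gray,green,blue}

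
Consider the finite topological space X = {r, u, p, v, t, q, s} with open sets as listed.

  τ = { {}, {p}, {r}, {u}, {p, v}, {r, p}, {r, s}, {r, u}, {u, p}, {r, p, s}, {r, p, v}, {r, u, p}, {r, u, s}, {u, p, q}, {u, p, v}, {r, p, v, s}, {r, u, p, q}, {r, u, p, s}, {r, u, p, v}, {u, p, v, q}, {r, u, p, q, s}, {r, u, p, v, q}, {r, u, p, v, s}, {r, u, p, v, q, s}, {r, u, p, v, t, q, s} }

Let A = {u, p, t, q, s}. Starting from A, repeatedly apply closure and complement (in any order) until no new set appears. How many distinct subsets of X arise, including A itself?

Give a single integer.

10

complement {r, v}; its interior {r}; cl(A) = X∖{r} = {u, p, v, t, q, s}
With k = closure, c = complement:
  1. A     = {u, p, t, q, s}
  2. kA    = {u, p, v, t, q, s}
  3. cA    = {r, v}
  4. ckA   = {r}
  5. kcA   = {r, v, t, s}
  6. kckA  = {r, t, s}
  7. ckcA  = {u, p, q}
  8. ckckA = {u, p, v, q}
  9. kckcA = {u, p, v, t, q}
  10. ckckcA = {r, s}
k, c of each give nothing new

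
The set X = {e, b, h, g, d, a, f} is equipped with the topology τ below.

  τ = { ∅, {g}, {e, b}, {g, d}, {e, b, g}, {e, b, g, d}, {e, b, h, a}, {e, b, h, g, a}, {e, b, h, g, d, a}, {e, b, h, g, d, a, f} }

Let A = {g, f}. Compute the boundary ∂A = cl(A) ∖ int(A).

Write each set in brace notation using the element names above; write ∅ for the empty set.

{d, f}

open subsets of A: ∅, {g}; so int(A) = {g}
closure: X∖int(X∖A) = X∖{e, b, h, a} = {g, d, f}
∂A = {g, d, f} minus {g} = {d, f}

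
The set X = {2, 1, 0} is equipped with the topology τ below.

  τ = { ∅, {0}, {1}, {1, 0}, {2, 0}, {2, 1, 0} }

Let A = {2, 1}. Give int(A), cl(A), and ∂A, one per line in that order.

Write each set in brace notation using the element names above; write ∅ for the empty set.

interior: largest open inside A is {1} (from ∅, {1})
cl via duality: int({0}) = {0}, so X∖{0} = {2, 1}
cl∖int = {2}

int(A) = {1}
cl(A)  = {2, 1}
∂A     = {2}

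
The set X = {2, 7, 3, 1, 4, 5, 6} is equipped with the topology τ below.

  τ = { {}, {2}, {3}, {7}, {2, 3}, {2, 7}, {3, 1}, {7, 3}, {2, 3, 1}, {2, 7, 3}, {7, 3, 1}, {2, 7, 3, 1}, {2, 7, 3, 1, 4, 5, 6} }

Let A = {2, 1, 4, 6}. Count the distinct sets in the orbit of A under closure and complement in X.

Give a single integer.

8

complement {7, 3, 5}; its interior {7, 3}; cl(A) = X∖{7, 3} = {2, 1, 4, 5, 6}
With k = closure, c = complement:
  1. A     = {2, 1, 4, 6}
  2. kA    = {2, 1, 4, 5, 6}
  3. cA    = {7, 3, 5}
  4. ckA   = {7, 3}
  5. kcA   = {7, 3, 1, 4, 5, 6}
  6. ckcA  = {2}
  7. kckcA = {2, 4, 5, 6}
  8. ckckcA = {7, 3, 1}
k, c of each give nothing new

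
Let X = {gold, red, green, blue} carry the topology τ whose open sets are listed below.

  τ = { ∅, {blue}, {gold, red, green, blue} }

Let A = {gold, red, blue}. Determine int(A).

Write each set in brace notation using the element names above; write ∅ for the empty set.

{blue}

opens ⊆ A: ∅, {blue}; union → int = {blue}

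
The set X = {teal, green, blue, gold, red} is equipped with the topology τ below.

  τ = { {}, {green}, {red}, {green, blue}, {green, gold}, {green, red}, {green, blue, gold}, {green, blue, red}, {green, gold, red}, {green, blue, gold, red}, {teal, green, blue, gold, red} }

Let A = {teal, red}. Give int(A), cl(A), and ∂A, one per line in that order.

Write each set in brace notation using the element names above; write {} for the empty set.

int(A) = {red}
cl(A)  = {teal, red}
∂A     = {teal}

U open, U⊆A: {}, {red}. int(A) = ⋃ = {red}
X∖A={green, blue, gold}, int(X∖A)={green, blue, gold}, hence cl(A)={teal, red}
∂A: remove int from cl → {teal}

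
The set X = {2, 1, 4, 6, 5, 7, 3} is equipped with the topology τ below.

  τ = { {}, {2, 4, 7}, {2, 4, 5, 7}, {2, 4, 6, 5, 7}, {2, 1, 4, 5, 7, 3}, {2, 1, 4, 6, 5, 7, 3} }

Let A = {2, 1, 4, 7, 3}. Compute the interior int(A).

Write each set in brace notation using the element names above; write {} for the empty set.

opens ⊆ A: {}, {2, 4, 7}; union → int = {2, 4, 7}

{2, 4, 7}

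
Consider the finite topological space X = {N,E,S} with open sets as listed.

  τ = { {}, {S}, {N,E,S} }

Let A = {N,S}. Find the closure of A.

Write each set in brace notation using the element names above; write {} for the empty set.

{N,E,S}

closure: X∖int(X∖A) = X∖{} = {N,E,S}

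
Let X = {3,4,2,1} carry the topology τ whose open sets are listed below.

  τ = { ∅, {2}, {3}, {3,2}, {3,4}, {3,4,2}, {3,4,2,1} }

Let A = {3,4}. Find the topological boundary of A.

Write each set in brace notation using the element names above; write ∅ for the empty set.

{1}

interior: largest open inside A is {3,4} (from ∅, {3}, {3,4})
cl via duality: int({2,1}) = {2}, so X∖{2} = {3,4,1}
cl∖int = {1}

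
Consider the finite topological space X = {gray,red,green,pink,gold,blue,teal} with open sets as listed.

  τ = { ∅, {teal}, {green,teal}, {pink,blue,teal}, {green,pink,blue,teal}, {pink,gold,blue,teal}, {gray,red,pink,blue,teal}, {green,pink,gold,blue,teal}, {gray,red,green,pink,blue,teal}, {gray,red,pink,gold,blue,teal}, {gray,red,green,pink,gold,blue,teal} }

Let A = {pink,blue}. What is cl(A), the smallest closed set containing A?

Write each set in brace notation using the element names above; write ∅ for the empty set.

{gray,red,pink,gold,blue}

complement {gray,red,green,gold,teal}; its interior {green,teal}; cl(A) = X∖{green,teal} = {gray,red,pink,gold,blue}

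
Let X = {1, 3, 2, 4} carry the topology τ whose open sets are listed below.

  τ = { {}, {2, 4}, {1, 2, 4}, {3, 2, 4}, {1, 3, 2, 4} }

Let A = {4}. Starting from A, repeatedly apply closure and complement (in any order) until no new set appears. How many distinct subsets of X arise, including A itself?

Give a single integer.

X∖A={1, 3, 2}, int(X∖A)={}, hence cl(A)={1, 3, 2, 4}
Orbit (k=closure, c=complement):
  1. A     = {4}
  2. kA    = {1, 3, 2, 4}
  3. cA    = {1, 3, 2}
  4. ckA   = {}
(closed under both — stop)

4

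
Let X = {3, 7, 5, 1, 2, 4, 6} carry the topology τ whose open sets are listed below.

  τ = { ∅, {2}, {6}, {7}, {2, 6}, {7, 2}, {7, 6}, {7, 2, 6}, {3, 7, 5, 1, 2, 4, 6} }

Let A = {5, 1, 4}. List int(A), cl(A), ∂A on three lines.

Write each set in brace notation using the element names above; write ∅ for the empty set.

interior: largest open inside A is ∅ (from ∅)
cl via duality: int({3, 7, 2, 6}) = {7, 2, 6}, so X∖{7, 2, 6} = {3, 5, 1, 4}
cl∖int = {3, 5, 1, 4}

int(A) = ∅
cl(A)  = {3, 5, 1, 4}
∂A     = {3, 5, 1, 4}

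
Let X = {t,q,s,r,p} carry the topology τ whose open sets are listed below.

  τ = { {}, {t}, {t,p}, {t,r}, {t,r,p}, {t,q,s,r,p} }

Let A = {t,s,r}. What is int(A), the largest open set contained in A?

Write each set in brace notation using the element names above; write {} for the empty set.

{t,r}

U open, U⊆A: {}, {t}, {t,r}. int(A) = ⋃ = {t,r}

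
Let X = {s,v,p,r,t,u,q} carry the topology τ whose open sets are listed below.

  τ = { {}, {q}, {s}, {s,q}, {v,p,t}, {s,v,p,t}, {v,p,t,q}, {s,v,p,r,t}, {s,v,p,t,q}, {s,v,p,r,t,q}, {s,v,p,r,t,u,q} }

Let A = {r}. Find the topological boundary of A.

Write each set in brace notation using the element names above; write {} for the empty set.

U open, U⊆A: {}. int(A) = ⋃ = {}
X∖A={s,v,p,t,u,q}, int(X∖A)={s,v,p,t,q}, hence cl(A)={r,u}
∂A: remove int from cl → {r,u}

{r,u}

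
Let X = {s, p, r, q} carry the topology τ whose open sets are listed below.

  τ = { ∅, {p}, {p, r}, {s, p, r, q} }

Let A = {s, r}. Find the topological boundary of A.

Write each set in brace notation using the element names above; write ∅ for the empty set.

open subsets of A: ∅; so int(A) = ∅
closure: X∖int(X∖A) = X∖{p} = {s, r, q}
∂A = {s, r, q} minus ∅ = {s, r, q}

{s, r, q}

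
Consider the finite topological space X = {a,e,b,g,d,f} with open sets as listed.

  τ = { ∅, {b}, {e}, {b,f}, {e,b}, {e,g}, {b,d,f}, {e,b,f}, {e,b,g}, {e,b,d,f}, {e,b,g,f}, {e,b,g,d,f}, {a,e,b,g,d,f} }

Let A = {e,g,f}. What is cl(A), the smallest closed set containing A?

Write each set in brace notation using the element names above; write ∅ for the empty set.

{a,e,g,d,f}

complement {a,b,d}; its interior {b}; cl(A) = X∖{b} = {a,e,g,d,f}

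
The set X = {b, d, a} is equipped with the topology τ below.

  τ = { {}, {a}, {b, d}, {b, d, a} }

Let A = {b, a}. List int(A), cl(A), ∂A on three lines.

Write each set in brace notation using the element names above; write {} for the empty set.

int(A) = {a}
cl(A)  = {b, d, a}
∂A     = {b, d}

interior: largest open inside A is {a} (from {}, {a})
cl via duality: int({d}) = {}, so X∖{} = {b, d, a}
cl∖int = {b, d}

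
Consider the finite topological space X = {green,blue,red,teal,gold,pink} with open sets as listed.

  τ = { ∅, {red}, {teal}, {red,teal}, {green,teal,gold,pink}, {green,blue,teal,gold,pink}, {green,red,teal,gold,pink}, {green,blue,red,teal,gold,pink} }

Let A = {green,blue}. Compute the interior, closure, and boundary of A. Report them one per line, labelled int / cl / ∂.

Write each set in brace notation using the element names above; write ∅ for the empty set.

interior: largest open inside A is ∅ (from ∅)
cl via duality: int({red,teal,gold,pink}) = {red,teal}, so X∖{red,teal} = {green,blue,gold,pink}
cl∖int = {green,blue,gold,pink}

int(A) = ∅
cl(A)  = {green,blue,gold,pink}
∂A     = {green,blue,gold,pink}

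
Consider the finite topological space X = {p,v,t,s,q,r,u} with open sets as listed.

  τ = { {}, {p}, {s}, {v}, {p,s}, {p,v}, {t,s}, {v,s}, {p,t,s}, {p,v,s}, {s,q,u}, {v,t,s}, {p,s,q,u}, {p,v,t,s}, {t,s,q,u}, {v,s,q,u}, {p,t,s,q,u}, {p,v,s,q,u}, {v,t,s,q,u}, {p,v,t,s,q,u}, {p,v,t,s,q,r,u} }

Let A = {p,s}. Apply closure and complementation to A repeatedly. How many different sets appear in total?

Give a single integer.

complement {v,t,q,r,u}; its interior {v}; cl(A) = X∖{v} = {p,t,s,q,r,u}
With k = closure, c = complement:
  1. A     = {p,s}
  2. kA    = {p,t,s,q,r,u}
  3. cA    = {v,t,q,r,u}
  4. ckA   = {v}
  5. kckA  = {v,r}
  6. ckckA = {p,t,s,q,u}
k, c of each give nothing new

6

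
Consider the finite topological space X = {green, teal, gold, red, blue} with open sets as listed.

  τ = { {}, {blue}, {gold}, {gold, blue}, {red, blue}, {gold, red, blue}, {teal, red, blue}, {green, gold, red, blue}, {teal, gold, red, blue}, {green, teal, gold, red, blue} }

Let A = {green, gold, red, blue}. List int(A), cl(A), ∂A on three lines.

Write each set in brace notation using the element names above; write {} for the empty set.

int(A) = {green, gold, red, blue}
cl(A)  = {green, teal, gold, red, blue}
∂A     = {teal}

interior: largest open inside A is {green, gold, red, blue} (from {}, {gold}, {blue}, {gold, blue}, {red, blue}, {gold, red, blue}, {green, gold, red, blue})
cl via duality: int({teal}) = {}, so X∖{} = {green, teal, gold, red, blue}
cl∖int = {teal}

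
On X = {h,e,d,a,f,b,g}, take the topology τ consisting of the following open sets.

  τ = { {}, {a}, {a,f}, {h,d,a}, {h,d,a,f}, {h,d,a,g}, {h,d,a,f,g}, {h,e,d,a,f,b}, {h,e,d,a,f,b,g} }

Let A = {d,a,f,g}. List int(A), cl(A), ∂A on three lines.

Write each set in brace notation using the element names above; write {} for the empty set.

int(A) = {a,f}
cl(A)  = {h,e,d,a,f,b,g}
∂A     = {h,e,d,b,g}

opens ⊆ A: {}, {a}, {a,f}; union → int = {a,f}
complement {h,e,b}; its interior {}; cl(A) = X∖{} = {h,e,d,a,f,b,g}
boundary = {h,e,d,a,f,b,g} ∖ {a,f} = {h,e,d,b,g}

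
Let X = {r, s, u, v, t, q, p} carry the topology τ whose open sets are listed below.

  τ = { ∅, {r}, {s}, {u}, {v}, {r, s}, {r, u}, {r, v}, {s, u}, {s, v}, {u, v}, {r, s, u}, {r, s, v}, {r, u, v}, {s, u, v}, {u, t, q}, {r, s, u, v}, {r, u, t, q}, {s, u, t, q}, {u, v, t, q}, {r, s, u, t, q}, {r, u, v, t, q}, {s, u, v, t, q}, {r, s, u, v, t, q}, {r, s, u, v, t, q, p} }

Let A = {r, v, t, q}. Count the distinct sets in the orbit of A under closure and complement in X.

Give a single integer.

closure: X∖int(X∖A) = X∖{s, u} = {r, v, t, q, p}
Let k=closure and c=complement:
  1. A     = {r, v, t, q}
  2. kA    = {r, v, t, q, p}
  3. cA    = {s, u, p}
  4. ckA   = {s, u}
  5. kcA   = {s, u, t, q, p}
  6. ckcA  = {r, v}
  7. kckcA = {r, v, p}
  8. ckckcA = {s, u, t, q}
— saturated at 8

8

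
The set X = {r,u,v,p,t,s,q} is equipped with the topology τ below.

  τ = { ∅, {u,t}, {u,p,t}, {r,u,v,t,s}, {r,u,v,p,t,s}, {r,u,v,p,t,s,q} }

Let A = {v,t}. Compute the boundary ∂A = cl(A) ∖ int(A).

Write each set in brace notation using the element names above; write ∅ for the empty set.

opens ⊆ A: ∅; union → int = ∅
complement {r,u,p,s,q}; its interior ∅; cl(A) = X∖∅ = {r,u,v,p,t,s,q}
boundary = {r,u,v,p,t,s,q} ∖ ∅ = {r,u,v,p,t,s,q}

{r,u,v,p,t,s,q}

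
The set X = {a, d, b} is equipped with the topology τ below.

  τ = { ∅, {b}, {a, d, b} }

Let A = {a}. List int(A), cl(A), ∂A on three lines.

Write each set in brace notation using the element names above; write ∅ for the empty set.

opens ⊆ A: ∅; union → int = ∅
complement {d, b}; its interior {b}; cl(A) = X∖{b} = {a, d}
boundary = {a, d} ∖ ∅ = {a, d}

int(A) = ∅
cl(A)  = {a, d}
∂A     = {a, d}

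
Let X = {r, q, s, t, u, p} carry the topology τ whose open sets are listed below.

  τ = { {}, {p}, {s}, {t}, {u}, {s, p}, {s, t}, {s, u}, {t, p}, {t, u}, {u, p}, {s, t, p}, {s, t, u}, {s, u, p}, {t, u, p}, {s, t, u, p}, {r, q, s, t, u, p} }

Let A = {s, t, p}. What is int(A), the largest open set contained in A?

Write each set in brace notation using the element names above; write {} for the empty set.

U open, U⊆A: {}, {t}, {p}, {s}, {s, p}, {t, p}, {s, t}, {s, t, p}. int(A) = ⋃ = {s, t, p}

{s, t, p}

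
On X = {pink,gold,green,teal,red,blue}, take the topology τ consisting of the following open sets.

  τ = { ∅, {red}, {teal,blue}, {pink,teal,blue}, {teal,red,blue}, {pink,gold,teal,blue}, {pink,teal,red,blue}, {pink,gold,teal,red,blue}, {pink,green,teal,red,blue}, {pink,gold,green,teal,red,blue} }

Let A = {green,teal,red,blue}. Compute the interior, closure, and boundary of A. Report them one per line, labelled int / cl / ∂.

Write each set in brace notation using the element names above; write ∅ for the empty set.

U open, U⊆A: ∅, {red}, {teal,blue}, {teal,red,blue}. int(A) = ⋃ = {teal,red,blue}
X∖A={pink,gold}, int(X∖A)=∅, hence cl(A)={pink,gold,green,teal,red,blue}
∂A: remove int from cl → {pink,gold,green}

int(A) = {teal,red,blue}
cl(A)  = {pink,gold,green,teal,red,blue}
∂A     = {pink,gold,green}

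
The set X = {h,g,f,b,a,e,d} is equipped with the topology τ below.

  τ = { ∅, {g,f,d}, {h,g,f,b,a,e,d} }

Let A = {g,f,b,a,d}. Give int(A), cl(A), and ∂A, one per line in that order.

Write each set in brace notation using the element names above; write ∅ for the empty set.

int(A) = {g,f,d}
cl(A)  = {h,g,f,b,a,e,d}
∂A     = {h,b,a,e}

interior: largest open inside A is {g,f,d} (from ∅, {g,f,d})
cl via duality: int({h,e}) = ∅, so X∖∅ = {h,g,f,b,a,e,d}
cl∖int = {h,b,a,e}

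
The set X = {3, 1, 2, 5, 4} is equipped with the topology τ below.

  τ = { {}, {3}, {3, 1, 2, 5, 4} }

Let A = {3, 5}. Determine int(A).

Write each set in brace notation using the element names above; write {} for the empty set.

open subsets of A: {}, {3}; so int(A) = {3}

{3}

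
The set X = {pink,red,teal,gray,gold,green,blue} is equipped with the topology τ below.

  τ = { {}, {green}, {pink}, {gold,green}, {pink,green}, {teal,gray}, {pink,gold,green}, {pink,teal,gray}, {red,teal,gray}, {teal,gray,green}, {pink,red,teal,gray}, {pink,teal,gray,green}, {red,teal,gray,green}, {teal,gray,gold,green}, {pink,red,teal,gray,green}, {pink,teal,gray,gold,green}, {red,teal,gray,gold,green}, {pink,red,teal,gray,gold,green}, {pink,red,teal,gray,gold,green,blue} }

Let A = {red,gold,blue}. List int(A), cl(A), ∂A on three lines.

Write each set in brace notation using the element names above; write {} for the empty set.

int(A) = {}
cl(A)  = {red,gold,blue}
∂A     = {red,gold,blue}

open subsets of A: {}; so int(A) = {}
closure: X∖int(X∖A) = X∖{pink,teal,gray,green} = {red,gold,blue}
∂A = {red,gold,blue} minus {} = {red,gold,blue}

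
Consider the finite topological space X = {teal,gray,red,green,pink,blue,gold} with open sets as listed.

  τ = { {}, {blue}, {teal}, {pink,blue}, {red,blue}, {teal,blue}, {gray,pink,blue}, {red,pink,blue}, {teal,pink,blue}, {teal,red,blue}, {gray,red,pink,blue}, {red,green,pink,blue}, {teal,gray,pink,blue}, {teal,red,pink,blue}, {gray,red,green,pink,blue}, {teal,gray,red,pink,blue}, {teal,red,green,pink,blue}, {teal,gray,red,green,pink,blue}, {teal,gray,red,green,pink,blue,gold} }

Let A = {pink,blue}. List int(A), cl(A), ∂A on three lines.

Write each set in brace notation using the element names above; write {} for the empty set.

U open, U⊆A: {}, {blue}, {pink,blue}. int(A) = ⋃ = {pink,blue}
X∖A={teal,gray,red,green,gold}, int(X∖A)={teal}, hence cl(A)={gray,red,green,pink,blue,gold}
∂A: remove int from cl → {gray,red,green,gold}

int(A) = {pink,blue}
cl(A)  = {gray,red,green,pink,blue,gold}
∂A     = {gray,red,green,gold}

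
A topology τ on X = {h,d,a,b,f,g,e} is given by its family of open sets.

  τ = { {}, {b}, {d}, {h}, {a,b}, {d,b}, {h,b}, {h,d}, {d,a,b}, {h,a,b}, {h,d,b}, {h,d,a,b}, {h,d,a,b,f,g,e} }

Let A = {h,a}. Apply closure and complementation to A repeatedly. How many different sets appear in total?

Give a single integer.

cl via duality: int({d,b,f,g,e}) = {d,b}, so X∖{d,b} = {h,a,f,g,e}
Write k for closure, c for complement:
  1. A     = {h,a}
  2. kA    = {h,a,f,g,e}
  3. cA    = {d,b,f,g,e}
  4. ckA   = {d,b}
  5. kcA   = {d,a,b,f,g,e}
  6. ckcA  = {h}
  7. kckcA = {h,f,g,e}
  8. ckckcA = {d,a,b}
applying k or c yields no new set

8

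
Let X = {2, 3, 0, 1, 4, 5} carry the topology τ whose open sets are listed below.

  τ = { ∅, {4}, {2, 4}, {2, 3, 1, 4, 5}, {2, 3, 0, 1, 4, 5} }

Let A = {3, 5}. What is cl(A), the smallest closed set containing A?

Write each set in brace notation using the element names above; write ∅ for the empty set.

cl via duality: int({2, 0, 1, 4}) = {2, 4}, so X∖{2, 4} = {3, 0, 1, 5}

{3, 0, 1, 5}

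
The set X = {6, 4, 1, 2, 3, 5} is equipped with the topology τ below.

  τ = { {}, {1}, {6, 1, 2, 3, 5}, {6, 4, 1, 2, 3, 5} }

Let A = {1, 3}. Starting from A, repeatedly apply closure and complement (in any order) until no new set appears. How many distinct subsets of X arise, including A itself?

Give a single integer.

6

closure: X∖int(X∖A) = X∖{} = {6, 4, 1, 2, 3, 5}
Let k=closure and c=complement:
  1. A     = {1, 3}
  2. kA    = {6, 4, 1, 2, 3, 5}
  3. cA    = {6, 4, 2, 5}
  4. ckA   = {}
  5. kcA   = {6, 4, 2, 3, 5}
  6. ckcA  = {1}
— saturated at 6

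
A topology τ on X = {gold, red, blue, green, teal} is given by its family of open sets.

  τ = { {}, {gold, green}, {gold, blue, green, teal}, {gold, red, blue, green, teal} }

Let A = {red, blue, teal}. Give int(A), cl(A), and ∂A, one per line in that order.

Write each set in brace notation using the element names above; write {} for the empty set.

open subsets of A: {}; so int(A) = {}
closure: X∖int(X∖A) = X∖{gold, green} = {red, blue, teal}
∂A = {red, blue, teal} minus {} = {red, blue, teal}

int(A) = {}
cl(A)  = {red, blue, teal}
∂A     = {red, blue, teal}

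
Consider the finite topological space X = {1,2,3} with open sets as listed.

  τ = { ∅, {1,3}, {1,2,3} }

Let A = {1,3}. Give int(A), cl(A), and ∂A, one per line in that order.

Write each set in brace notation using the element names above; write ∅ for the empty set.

open subsets of A: ∅, {1,3}; so int(A) = {1,3}
closure: X∖int(X∖A) = X∖∅ = {1,2,3}
∂A = {1,2,3} minus {1,3} = {2}

int(A) = {1,3}
cl(A)  = {1,2,3}
∂A     = {2}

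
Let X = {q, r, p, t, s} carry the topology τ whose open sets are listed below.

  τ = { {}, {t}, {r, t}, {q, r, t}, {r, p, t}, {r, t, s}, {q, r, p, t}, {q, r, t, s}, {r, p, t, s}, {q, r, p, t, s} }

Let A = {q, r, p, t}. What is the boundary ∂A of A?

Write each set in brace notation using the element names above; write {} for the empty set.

opens ⊆ A: {}, {t}, {r, t}, {q, r, t}, {r, p, t}, {q, r, p, t}; union → int = {q, r, p, t}
complement {s}; its interior {}; cl(A) = X∖{} = {q, r, p, t, s}
boundary = {q, r, p, t, s} ∖ {q, r, p, t} = {s}

{s}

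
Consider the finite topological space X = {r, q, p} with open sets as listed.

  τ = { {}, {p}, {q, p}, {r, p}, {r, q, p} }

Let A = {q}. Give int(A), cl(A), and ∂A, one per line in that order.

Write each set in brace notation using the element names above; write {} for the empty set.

interior: largest open inside A is {} (from {})
cl via duality: int({r, p}) = {r, p}, so X∖{r, p} = {q}
cl∖int = {q}

int(A) = {}
cl(A)  = {q}
∂A     = {q}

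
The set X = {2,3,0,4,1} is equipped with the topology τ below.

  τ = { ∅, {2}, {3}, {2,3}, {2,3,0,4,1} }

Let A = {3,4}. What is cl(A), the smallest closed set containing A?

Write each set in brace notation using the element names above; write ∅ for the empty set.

{3,0,4,1}

closure: X∖int(X∖A) = X∖{2} = {3,0,4,1}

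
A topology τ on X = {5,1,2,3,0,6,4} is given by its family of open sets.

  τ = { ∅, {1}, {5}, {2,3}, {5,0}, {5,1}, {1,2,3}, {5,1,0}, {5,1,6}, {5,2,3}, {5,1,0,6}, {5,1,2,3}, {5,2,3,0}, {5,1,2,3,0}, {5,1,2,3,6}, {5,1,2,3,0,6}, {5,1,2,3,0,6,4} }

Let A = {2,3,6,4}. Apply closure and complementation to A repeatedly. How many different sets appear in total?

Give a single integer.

6

cl via duality: int({5,1,0}) = {5,1,0}, so X∖{5,1,0} = {2,3,6,4}
Write k for closure, c for complement:
  1. A     = {2,3,6,4}
  2. cA    = {5,1,0}
  3. kcA   = {5,1,0,6,4}
  4. ckcA  = {2,3}
  5. kckcA = {2,3,4}
  6. ckckcA = {5,1,0,6}
applying k or c yields no new set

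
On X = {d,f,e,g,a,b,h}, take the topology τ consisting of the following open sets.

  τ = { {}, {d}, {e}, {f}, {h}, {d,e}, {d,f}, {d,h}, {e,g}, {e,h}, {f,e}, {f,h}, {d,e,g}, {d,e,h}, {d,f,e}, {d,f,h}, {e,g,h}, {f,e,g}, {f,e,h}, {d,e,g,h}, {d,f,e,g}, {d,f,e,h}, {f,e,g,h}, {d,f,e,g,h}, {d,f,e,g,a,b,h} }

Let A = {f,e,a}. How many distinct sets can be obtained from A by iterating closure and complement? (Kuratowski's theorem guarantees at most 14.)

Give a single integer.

8

cl via duality: int({d,g,b,h}) = {d,h}, so X∖{d,h} = {f,e,g,a,b}
Write k for closure, c for complement:
  1. A     = {f,e,a}
  2. kA    = {f,e,g,a,b}
  3. cA    = {d,g,b,h}
  4. ckA   = {d,h}
  5. kcA   = {d,g,a,b,h}
  6. kckA  = {d,a,b,h}
  7. ckcA  = {f,e}
  8. ckckA = {f,e,g}
applying k or c yields no new set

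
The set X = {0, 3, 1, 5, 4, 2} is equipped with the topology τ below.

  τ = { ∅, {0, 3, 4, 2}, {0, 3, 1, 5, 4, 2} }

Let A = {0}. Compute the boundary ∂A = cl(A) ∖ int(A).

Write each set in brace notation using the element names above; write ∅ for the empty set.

interior: largest open inside A is ∅ (from ∅)
cl via duality: int({3, 1, 5, 4, 2}) = ∅, so X∖∅ = {0, 3, 1, 5, 4, 2}
cl∖int = {0, 3, 1, 5, 4, 2}

{0, 3, 1, 5, 4, 2}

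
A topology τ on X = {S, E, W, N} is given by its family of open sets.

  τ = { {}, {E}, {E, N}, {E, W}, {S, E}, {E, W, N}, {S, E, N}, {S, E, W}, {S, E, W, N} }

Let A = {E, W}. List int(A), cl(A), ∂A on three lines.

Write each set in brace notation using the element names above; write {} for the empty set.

open subsets of A: {}, {E}, {E, W}; so int(A) = {E, W}
closure: X∖int(X∖A) = X∖{} = {S, E, W, N}
∂A = {S, E, W, N} minus {E, W} = {S, N}

int(A) = {E, W}
cl(A)  = {S, E, W, N}
∂A     = {S, N}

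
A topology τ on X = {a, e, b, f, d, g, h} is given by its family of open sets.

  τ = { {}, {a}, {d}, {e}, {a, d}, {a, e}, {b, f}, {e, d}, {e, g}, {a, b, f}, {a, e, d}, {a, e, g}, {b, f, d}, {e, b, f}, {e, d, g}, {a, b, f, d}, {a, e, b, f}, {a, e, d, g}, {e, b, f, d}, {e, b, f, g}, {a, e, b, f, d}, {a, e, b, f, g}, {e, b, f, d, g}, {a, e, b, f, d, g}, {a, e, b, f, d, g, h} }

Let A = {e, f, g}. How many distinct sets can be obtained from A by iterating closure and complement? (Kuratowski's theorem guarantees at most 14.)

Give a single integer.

cl via duality: int({a, b, d, h}) = {a, d}, so X∖{a, d} = {e, b, f, g, h}
Write k for closure, c for complement:
  1. A     = {e, f, g}
  2. kA    = {e, b, f, g, h}
  3. cA    = {a, b, d, h}
  4. ckA   = {a, d}
  5. kcA   = {a, b, f, d, h}
  6. kckA  = {a, d, h}
  7. ckcA  = {e, g}
  8. ckckA = {e, b, f, g}
  9. kckcA = {e, g, h}
  10. ckckcA = {a, b, f, d}
applying k or c yields no new set

10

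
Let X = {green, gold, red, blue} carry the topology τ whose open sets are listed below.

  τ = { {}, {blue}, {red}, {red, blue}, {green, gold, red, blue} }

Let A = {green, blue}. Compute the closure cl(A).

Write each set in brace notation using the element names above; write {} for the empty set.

cl via duality: int({gold, red}) = {red}, so X∖{red} = {green, gold, blue}

{green, gold, blue}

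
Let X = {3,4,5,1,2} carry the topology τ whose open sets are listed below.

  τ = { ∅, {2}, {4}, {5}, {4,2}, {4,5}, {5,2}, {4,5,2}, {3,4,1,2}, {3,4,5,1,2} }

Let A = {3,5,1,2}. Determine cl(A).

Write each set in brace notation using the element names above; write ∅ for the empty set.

closure: X∖int(X∖A) = X∖{4} = {3,5,1,2}

{3,5,1,2}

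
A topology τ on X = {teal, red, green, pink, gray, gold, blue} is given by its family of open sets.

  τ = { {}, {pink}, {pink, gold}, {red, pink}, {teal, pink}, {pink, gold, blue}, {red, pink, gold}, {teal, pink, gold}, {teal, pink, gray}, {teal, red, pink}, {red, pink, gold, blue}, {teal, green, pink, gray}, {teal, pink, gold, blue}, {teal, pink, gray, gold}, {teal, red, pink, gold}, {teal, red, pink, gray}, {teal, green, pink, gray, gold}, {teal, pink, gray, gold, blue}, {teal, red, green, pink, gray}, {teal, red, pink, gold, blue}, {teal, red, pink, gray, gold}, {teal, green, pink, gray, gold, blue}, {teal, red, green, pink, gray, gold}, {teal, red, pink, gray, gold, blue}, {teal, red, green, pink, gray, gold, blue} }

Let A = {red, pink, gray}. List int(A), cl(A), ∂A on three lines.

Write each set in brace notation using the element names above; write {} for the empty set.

U open, U⊆A: {}, {pink}, {red, pink}. int(A) = ⋃ = {red, pink}
X∖A={teal, green, gold, blue}, int(X∖A)={}, hence cl(A)={teal, red, green, pink, gray, gold, blue}
∂A: remove int from cl → {teal, green, gray, gold, blue}

int(A) = {red, pink}
cl(A)  = {teal, red, green, pink, gray, gold, blue}
∂A     = {teal, green, gray, gold, blue}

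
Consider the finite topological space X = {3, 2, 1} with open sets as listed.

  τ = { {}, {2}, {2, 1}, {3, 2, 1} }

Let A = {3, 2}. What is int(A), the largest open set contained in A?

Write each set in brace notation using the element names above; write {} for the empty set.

{2}

opens ⊆ A: {}, {2}; union → int = {2}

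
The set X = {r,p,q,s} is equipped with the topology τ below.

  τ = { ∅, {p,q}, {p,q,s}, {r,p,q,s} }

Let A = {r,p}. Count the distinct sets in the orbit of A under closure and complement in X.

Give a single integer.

complement {q,s}; its interior ∅; cl(A) = X∖∅ = {r,p,q,s}
With k = closure, c = complement:
  1. A     = {r,p}
  2. kA    = {r,p,q,s}
  3. cA    = {q,s}
  4. ckA   = ∅
k, c of each give nothing new

4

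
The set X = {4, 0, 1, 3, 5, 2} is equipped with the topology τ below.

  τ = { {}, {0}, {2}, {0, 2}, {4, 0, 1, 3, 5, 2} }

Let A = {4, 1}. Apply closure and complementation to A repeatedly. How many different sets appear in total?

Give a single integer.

closure: X∖int(X∖A) = X∖{0, 2} = {4, 1, 3, 5}
Let k=closure and c=complement:
  1. A     = {4, 1}
  2. kA    = {4, 1, 3, 5}
  3. cA    = {0, 3, 5, 2}
  4. ckA   = {0, 2}
  5. kcA   = {4, 0, 1, 3, 5, 2}
  6. ckcA  = {}
— saturated at 6

6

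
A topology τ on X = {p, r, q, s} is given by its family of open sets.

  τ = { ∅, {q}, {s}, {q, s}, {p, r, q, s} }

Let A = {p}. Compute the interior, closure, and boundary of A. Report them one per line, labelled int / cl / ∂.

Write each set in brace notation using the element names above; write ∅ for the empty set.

interior: largest open inside A is ∅ (from ∅)
cl via duality: int({r, q, s}) = {q, s}, so X∖{q, s} = {p, r}
cl∖int = {p, r}

int(A) = ∅
cl(A)  = {p, r}
∂A     = {p, r}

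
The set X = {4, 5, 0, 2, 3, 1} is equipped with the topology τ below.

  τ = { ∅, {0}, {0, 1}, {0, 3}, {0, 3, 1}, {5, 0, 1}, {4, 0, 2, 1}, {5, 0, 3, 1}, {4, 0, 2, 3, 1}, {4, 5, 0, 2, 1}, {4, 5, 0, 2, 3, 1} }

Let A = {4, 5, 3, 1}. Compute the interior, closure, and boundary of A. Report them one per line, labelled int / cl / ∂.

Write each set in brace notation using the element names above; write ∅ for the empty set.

int(A) = ∅
cl(A)  = {4, 5, 2, 3, 1}
∂A     = {4, 5, 2, 3, 1}

open subsets of A: ∅; so int(A) = ∅
closure: X∖int(X∖A) = X∖{0} = {4, 5, 2, 3, 1}
∂A = {4, 5, 2, 3, 1} minus ∅ = {4, 5, 2, 3, 1}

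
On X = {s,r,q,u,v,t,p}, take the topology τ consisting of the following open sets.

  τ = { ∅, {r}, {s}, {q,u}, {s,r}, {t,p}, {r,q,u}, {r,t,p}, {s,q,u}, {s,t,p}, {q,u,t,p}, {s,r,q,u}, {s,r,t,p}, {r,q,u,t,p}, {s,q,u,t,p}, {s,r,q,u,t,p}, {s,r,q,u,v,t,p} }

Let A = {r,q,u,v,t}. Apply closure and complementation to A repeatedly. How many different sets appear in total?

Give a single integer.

closure: X∖int(X∖A) = X∖{s} = {r,q,u,v,t,p}
Let k=closure and c=complement:
  1. A     = {r,q,u,v,t}
  2. kA    = {r,q,u,v,t,p}
  3. cA    = {s,p}
  4. ckA   = {s}
  5. kcA   = {s,v,t,p}
  6. kckA  = {s,v}
  7. ckcA  = {r,q,u}
  8. ckckA = {r,q,u,t,p}
  9. kckcA = {r,q,u,v}
  10. ckckcA = {s,t,p}
— saturated at 10

10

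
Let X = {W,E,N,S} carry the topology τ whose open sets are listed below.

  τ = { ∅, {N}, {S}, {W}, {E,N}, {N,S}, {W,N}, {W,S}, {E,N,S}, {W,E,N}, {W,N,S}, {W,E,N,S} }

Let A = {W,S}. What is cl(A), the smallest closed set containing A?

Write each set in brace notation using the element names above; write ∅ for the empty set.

closure: X∖int(X∖A) = X∖{E,N} = {W,S}

{W,S}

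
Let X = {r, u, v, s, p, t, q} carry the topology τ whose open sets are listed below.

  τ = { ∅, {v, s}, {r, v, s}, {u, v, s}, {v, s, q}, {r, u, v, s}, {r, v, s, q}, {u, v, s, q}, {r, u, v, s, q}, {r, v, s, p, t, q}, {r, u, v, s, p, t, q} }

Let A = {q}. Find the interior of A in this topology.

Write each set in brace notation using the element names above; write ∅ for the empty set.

open subsets of A: ∅; so int(A) = ∅

∅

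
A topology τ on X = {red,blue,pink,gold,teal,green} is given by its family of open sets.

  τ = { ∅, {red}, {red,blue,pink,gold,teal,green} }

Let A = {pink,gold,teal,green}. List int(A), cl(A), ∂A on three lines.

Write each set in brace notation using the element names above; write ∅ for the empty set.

int(A) = ∅
cl(A)  = {blue,pink,gold,teal,green}
∂A     = {blue,pink,gold,teal,green}

opens ⊆ A: ∅; union → int = ∅
complement {red,blue}; its interior {red}; cl(A) = X∖{red} = {blue,pink,gold,teal,green}
boundary = {blue,pink,gold,teal,green} ∖ ∅ = {blue,pink,gold,teal,green}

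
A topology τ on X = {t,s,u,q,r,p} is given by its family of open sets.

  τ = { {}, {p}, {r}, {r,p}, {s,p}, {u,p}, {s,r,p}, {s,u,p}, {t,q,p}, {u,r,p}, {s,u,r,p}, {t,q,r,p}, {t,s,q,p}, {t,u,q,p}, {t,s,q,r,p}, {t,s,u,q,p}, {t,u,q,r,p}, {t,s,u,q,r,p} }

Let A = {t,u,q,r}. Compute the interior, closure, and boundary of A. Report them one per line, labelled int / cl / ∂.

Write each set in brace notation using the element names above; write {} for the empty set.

int(A) = {r}
cl(A)  = {t,u,q,r}
∂A     = {t,u,q}

open subsets of A: {}, {r}; so int(A) = {r}
closure: X∖int(X∖A) = X∖{s,p} = {t,u,q,r}
∂A = {t,u,q,r} minus {r} = {t,u,q}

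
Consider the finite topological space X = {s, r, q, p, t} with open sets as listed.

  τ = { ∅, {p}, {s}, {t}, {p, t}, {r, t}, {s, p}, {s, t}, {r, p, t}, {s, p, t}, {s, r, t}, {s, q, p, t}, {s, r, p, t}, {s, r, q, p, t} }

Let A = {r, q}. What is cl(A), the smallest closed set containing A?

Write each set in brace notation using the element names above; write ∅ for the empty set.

closure: X∖int(X∖A) = X∖{s, p, t} = {r, q}

{r, q}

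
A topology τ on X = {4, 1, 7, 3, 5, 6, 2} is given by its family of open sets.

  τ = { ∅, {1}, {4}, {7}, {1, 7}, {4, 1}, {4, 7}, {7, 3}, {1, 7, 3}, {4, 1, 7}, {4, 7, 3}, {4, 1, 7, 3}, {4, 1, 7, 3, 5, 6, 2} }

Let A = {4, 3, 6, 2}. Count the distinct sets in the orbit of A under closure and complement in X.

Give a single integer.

X∖A={1, 7, 5}, int(X∖A)={1, 7}, hence cl(A)={4, 3, 5, 6, 2}
Orbit (k=closure, c=complement):
  1. A     = {4, 3, 6, 2}
  2. kA    = {4, 3, 5, 6, 2}
  3. cA    = {1, 7, 5}
  4. ckA   = {1, 7}
  5. kcA   = {1, 7, 3, 5, 6, 2}
  6. ckcA  = {4}
  7. kckcA = {4, 5, 6, 2}
  8. ckckcA = {1, 7, 3}
(closed under both — stop)

8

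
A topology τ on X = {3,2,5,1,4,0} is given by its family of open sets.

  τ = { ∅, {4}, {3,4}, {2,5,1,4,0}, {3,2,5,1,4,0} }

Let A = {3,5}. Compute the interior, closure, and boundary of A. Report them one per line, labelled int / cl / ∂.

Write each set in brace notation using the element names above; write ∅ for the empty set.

open subsets of A: ∅; so int(A) = ∅
closure: X∖int(X∖A) = X∖{4} = {3,2,5,1,0}
∂A = {3,2,5,1,0} minus ∅ = {3,2,5,1,0}

int(A) = ∅
cl(A)  = {3,2,5,1,0}
∂A     = {3,2,5,1,0}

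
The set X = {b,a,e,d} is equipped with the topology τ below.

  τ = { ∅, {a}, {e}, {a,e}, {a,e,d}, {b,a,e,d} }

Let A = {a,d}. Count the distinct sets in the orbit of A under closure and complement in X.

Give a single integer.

6

closure: X∖int(X∖A) = X∖{e} = {b,a,d}
Let k=closure and c=complement:
  1. A     = {a,d}
  2. kA    = {b,a,d}
  3. cA    = {b,e}
  4. ckA   = {e}
  5. kcA   = {b,e,d}
  6. ckcA  = {a}
— saturated at 6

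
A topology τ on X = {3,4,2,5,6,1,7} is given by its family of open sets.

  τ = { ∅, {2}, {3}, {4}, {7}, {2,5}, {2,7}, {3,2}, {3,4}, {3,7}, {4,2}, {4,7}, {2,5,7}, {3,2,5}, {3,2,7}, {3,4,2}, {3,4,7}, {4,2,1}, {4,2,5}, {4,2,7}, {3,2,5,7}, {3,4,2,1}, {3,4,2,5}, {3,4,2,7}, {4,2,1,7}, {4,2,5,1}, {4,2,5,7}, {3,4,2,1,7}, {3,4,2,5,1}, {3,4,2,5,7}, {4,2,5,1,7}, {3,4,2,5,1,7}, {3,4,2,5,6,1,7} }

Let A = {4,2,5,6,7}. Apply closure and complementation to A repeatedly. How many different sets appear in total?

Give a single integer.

complement {3,1}; its interior {3}; cl(A) = X∖{3} = {4,2,5,6,1,7}
With k = closure, c = complement:
  1. A     = {4,2,5,6,7}
  2. kA    = {4,2,5,6,1,7}
  3. cA    = {3,1}
  4. ckA   = {3}
  5. kcA   = {3,6,1}
  6. kckA  = {3,6}
  7. ckcA  = {4,2,5,7}
  8. ckckA = {4,2,5,1,7}
k, c of each give nothing new

8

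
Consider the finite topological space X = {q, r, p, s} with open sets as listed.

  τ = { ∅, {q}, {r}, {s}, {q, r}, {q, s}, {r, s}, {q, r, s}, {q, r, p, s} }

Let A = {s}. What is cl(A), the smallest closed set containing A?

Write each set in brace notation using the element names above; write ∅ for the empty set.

cl via duality: int({q, r, p}) = {q, r}, so X∖{q, r} = {p, s}

{p, s}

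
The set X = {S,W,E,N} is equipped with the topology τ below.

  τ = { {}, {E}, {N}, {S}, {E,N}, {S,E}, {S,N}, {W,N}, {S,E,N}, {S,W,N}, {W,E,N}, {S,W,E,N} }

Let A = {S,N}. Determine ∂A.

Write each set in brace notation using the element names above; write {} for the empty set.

open subsets of A: {}, {S}, {N}, {S,N}; so int(A) = {S,N}
closure: X∖int(X∖A) = X∖{E} = {S,W,N}
∂A = {S,W,N} minus {S,N} = {W}

{W}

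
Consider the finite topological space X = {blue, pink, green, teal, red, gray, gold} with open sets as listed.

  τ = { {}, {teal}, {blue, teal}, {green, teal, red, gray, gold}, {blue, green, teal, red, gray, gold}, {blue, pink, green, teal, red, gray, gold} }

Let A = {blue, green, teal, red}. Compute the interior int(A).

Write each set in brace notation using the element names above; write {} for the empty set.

{blue, teal}

U open, U⊆A: {}, {teal}, {blue, teal}. int(A) = ⋃ = {blue, teal}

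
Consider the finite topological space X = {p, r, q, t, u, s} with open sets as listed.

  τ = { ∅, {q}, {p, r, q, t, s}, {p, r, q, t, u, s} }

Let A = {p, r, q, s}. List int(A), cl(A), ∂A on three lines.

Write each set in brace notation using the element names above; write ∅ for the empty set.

interior: largest open inside A is {q} (from ∅, {q})
cl via duality: int({t, u}) = ∅, so X∖∅ = {p, r, q, t, u, s}
cl∖int = {p, r, t, u, s}

int(A) = {q}
cl(A)  = {p, r, q, t, u, s}
∂A     = {p, r, t, u, s}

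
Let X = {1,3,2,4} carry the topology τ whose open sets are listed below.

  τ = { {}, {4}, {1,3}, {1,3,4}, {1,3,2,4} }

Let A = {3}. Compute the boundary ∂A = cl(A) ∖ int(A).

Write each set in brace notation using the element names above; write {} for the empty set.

{1,3,2}

interior: largest open inside A is {} (from {})
cl via duality: int({1,2,4}) = {4}, so X∖{4} = {1,3,2}
cl∖int = {1,3,2}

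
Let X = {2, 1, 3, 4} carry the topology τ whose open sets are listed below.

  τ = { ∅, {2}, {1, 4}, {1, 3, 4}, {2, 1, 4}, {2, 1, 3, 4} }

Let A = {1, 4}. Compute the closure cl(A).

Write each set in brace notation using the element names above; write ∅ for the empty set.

complement {2, 3}; its interior {2}; cl(A) = X∖{2} = {1, 3, 4}

{1, 3, 4}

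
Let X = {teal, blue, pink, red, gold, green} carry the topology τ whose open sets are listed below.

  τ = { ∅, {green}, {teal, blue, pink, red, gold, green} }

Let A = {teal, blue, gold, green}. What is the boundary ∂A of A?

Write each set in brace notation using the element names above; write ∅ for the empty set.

U open, U⊆A: ∅, {green}. int(A) = ⋃ = {green}
X∖A={pink, red}, int(X∖A)=∅, hence cl(A)={teal, blue, pink, red, gold, green}
∂A: remove int from cl → {teal, blue, pink, red, gold}

{teal, blue, pink, red, gold}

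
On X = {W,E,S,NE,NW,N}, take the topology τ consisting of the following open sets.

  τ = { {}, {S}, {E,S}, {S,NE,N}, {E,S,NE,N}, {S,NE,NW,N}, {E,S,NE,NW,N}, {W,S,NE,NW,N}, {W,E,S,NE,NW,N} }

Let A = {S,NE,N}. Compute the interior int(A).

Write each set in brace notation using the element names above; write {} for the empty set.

{S,NE,N}

U open, U⊆A: {}, {S}, {S,NE,N}. int(A) = ⋃ = {S,NE,N}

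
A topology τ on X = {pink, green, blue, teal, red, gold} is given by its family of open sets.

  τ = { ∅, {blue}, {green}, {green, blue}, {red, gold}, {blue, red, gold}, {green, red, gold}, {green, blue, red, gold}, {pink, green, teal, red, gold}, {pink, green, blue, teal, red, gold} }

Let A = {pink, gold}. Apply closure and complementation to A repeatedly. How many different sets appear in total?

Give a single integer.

cl via duality: int({green, blue, teal, red}) = {green, blue}, so X∖{green, blue} = {pink, teal, red, gold}
Write k for closure, c for complement:
  1. A     = {pink, gold}
  2. kA    = {pink, teal, red, gold}
  3. cA    = {green, blue, teal, red}
  4. ckA   = {green, blue}
  5. kcA   = {pink, green, blue, teal, red, gold}
  6. kckA  = {pink, green, blue, teal}
  7. ckcA  = ∅
  8. ckckA = {red, gold}
applying k or c yields no new set

8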